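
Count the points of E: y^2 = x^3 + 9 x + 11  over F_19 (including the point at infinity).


For each x in F_19, count y with y^2 = x^3 + 9 x + 11 mod 19:
  x = 0: RHS = 11, y in [7, 12]  -> 2 point(s)
  x = 4: RHS = 16, y in [4, 15]  -> 2 point(s)
  x = 8: RHS = 6, y in [5, 14]  -> 2 point(s)
  x = 9: RHS = 4, y in [2, 17]  -> 2 point(s)
  x = 11: RHS = 16, y in [4, 15]  -> 2 point(s)
  x = 12: RHS = 4, y in [2, 17]  -> 2 point(s)
  x = 13: RHS = 7, y in [8, 11]  -> 2 point(s)
  x = 15: RHS = 6, y in [5, 14]  -> 2 point(s)
  x = 17: RHS = 4, y in [2, 17]  -> 2 point(s)
  x = 18: RHS = 1, y in [1, 18]  -> 2 point(s)
Affine points: 20. Add the point at infinity: total = 21.

#E(F_19) = 21


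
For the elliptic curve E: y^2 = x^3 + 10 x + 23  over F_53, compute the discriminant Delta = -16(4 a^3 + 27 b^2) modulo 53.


4 a^3 + 27 b^2 = 4*10^3 + 27*23^2 = 4000 + 14283 = 18283
Delta = -16 * (18283) = -292528
Delta mod 53 = 32

Delta = 32 (mod 53)


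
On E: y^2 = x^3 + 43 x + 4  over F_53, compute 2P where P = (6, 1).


Doubling: s = (3 x1^2 + a) / (2 y1)
s = (3*6^2 + 43) / (2*1) mod 53 = 49
x3 = s^2 - 2 x1 mod 53 = 49^2 - 2*6 = 4
y3 = s (x1 - x3) - y1 mod 53 = 49 * (6 - 4) - 1 = 44

2P = (4, 44)


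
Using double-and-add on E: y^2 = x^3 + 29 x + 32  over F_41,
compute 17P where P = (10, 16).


k = 17 = 10001_2 (binary, LSB first: 10001)
Double-and-add from P = (10, 16):
  bit 0 = 1: acc = O + (10, 16) = (10, 16)
  bit 1 = 0: acc unchanged = (10, 16)
  bit 2 = 0: acc unchanged = (10, 16)
  bit 3 = 0: acc unchanged = (10, 16)
  bit 4 = 1: acc = (10, 16) + (7, 39) = (19, 12)

17P = (19, 12)


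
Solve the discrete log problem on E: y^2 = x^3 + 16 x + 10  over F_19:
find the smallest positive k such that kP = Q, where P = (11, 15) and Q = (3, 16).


Enumerate multiples of P until we hit Q = (3, 16):
  1P = (11, 15)
  2P = (8, 2)
  3P = (4, 9)
  4P = (9, 3)
  5P = (16, 12)
  6P = (3, 3)
  7P = (12, 12)
  8P = (5, 5)
  9P = (10, 12)
  10P = (7, 16)
  11P = (7, 3)
  12P = (10, 7)
  13P = (5, 14)
  14P = (12, 7)
  15P = (3, 16)
Match found at i = 15.

k = 15


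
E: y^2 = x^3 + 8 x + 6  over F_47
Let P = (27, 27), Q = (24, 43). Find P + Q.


P != Q, so use the chord formula.
s = (y2 - y1) / (x2 - x1) = (16) / (44) mod 47 = 26
x3 = s^2 - x1 - x2 mod 47 = 26^2 - 27 - 24 = 14
y3 = s (x1 - x3) - y1 mod 47 = 26 * (27 - 14) - 27 = 29

P + Q = (14, 29)


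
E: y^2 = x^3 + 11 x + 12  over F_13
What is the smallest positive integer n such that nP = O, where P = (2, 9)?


Compute successive multiples of P until we hit O:
  1P = (2, 9)
  2P = (0, 8)
  3P = (8, 1)
  4P = (12, 0)
  5P = (8, 12)
  6P = (0, 5)
  7P = (2, 4)
  8P = O

ord(P) = 8


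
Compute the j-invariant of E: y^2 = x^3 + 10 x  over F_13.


Delta = -16(4 a^3 + 27 b^2) mod 13 = 12
-1728 * (4 a)^3 = -1728 * (4*10)^3 mod 13 = 1
j = 1 * 12^(-1) mod 13 = 12

j = 12 (mod 13)


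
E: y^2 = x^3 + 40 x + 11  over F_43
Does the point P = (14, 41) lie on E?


Check whether y^2 = x^3 + 40 x + 11 (mod 43) for (x, y) = (14, 41).
LHS: y^2 = 41^2 mod 43 = 4
RHS: x^3 + 40 x + 11 = 14^3 + 40*14 + 11 mod 43 = 4
LHS = RHS

Yes, on the curve


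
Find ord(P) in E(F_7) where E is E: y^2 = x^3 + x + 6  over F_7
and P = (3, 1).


Compute successive multiples of P until we hit O:
  1P = (3, 1)
  2P = (1, 6)
  3P = (4, 5)
  4P = (2, 3)
  5P = (6, 5)
  6P = (6, 2)
  7P = (2, 4)
  8P = (4, 2)
  ... (continuing to 11P)
  11P = O

ord(P) = 11


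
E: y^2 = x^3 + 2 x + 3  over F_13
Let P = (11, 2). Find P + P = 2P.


Doubling: s = (3 x1^2 + a) / (2 y1)
s = (3*11^2 + 2) / (2*2) mod 13 = 10
x3 = s^2 - 2 x1 mod 13 = 10^2 - 2*11 = 0
y3 = s (x1 - x3) - y1 mod 13 = 10 * (11 - 0) - 2 = 4

2P = (0, 4)


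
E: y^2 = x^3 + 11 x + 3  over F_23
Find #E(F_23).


For each x in F_23, count y with y^2 = x^3 + 11 x + 3 mod 23:
  x = 0: RHS = 3, y in [7, 16]  -> 2 point(s)
  x = 6: RHS = 9, y in [3, 20]  -> 2 point(s)
  x = 7: RHS = 9, y in [3, 20]  -> 2 point(s)
  x = 9: RHS = 3, y in [7, 16]  -> 2 point(s)
  x = 10: RHS = 9, y in [3, 20]  -> 2 point(s)
  x = 11: RHS = 6, y in [11, 12]  -> 2 point(s)
  x = 12: RHS = 0, y in [0]  -> 1 point(s)
  x = 14: RHS = 3, y in [7, 16]  -> 2 point(s)
  x = 15: RHS = 1, y in [1, 22]  -> 2 point(s)
  x = 20: RHS = 12, y in [9, 14]  -> 2 point(s)
Affine points: 19. Add the point at infinity: total = 20.

#E(F_23) = 20


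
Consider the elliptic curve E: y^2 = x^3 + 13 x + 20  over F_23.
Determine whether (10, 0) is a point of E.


Check whether y^2 = x^3 + 13 x + 20 (mod 23) for (x, y) = (10, 0).
LHS: y^2 = 0^2 mod 23 = 0
RHS: x^3 + 13 x + 20 = 10^3 + 13*10 + 20 mod 23 = 0
LHS = RHS

Yes, on the curve


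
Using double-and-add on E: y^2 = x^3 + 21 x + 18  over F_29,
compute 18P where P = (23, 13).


k = 18 = 10010_2 (binary, LSB first: 01001)
Double-and-add from P = (23, 13):
  bit 0 = 0: acc unchanged = O
  bit 1 = 1: acc = O + (5, 25) = (5, 25)
  bit 2 = 0: acc unchanged = (5, 25)
  bit 3 = 0: acc unchanged = (5, 25)
  bit 4 = 1: acc = (5, 25) + (16, 10) = (24, 22)

18P = (24, 22)


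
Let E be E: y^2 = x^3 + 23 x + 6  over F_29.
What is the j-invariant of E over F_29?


Delta = -16(4 a^3 + 27 b^2) mod 29 = 12
-1728 * (4 a)^3 = -1728 * (4*23)^3 mod 29 = 21
j = 21 * 12^(-1) mod 29 = 9

j = 9 (mod 29)


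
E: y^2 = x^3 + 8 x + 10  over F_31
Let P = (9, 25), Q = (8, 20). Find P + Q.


P != Q, so use the chord formula.
s = (y2 - y1) / (x2 - x1) = (26) / (30) mod 31 = 5
x3 = s^2 - x1 - x2 mod 31 = 5^2 - 9 - 8 = 8
y3 = s (x1 - x3) - y1 mod 31 = 5 * (9 - 8) - 25 = 11

P + Q = (8, 11)


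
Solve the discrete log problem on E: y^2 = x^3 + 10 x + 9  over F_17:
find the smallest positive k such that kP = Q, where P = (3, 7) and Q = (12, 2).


Enumerate multiples of P until we hit Q = (12, 2):
  1P = (3, 7)
  2P = (12, 2)
Match found at i = 2.

k = 2


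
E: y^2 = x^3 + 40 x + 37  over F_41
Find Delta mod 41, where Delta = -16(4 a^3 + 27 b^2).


4 a^3 + 27 b^2 = 4*40^3 + 27*37^2 = 256000 + 36963 = 292963
Delta = -16 * (292963) = -4687408
Delta mod 41 = 40

Delta = 40 (mod 41)


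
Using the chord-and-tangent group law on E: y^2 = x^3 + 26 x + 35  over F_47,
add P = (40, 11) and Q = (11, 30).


P != Q, so use the chord formula.
s = (y2 - y1) / (x2 - x1) = (19) / (18) mod 47 = 35
x3 = s^2 - x1 - x2 mod 47 = 35^2 - 40 - 11 = 46
y3 = s (x1 - x3) - y1 mod 47 = 35 * (40 - 46) - 11 = 14

P + Q = (46, 14)


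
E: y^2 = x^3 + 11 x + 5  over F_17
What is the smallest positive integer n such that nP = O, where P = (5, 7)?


Compute successive multiples of P until we hit O:
  1P = (5, 7)
  2P = (9, 0)
  3P = (5, 10)
  4P = O

ord(P) = 4


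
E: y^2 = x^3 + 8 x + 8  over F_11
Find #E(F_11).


For each x in F_11, count y with y^2 = x^3 + 8 x + 8 mod 11:
  x = 3: RHS = 4, y in [2, 9]  -> 2 point(s)
  x = 4: RHS = 5, y in [4, 7]  -> 2 point(s)
  x = 7: RHS = 0, y in [0]  -> 1 point(s)
  x = 8: RHS = 1, y in [1, 10]  -> 2 point(s)
Affine points: 7. Add the point at infinity: total = 8.

#E(F_11) = 8


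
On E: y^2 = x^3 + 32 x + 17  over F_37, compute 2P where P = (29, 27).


Doubling: s = (3 x1^2 + a) / (2 y1)
s = (3*29^2 + 32) / (2*27) mod 37 = 11
x3 = s^2 - 2 x1 mod 37 = 11^2 - 2*29 = 26
y3 = s (x1 - x3) - y1 mod 37 = 11 * (29 - 26) - 27 = 6

2P = (26, 6)


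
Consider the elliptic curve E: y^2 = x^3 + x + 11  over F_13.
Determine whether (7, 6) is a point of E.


Check whether y^2 = x^3 + 1 x + 11 (mod 13) for (x, y) = (7, 6).
LHS: y^2 = 6^2 mod 13 = 10
RHS: x^3 + 1 x + 11 = 7^3 + 1*7 + 11 mod 13 = 10
LHS = RHS

Yes, on the curve


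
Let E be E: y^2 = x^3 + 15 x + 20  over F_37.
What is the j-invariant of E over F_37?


Delta = -16(4 a^3 + 27 b^2) mod 37 = 33
-1728 * (4 a)^3 = -1728 * (4*15)^3 mod 37 = 8
j = 8 * 33^(-1) mod 37 = 35

j = 35 (mod 37)


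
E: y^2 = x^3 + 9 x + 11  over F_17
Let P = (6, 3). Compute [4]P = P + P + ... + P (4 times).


k = 4 = 100_2 (binary, LSB first: 001)
Double-and-add from P = (6, 3):
  bit 0 = 0: acc unchanged = O
  bit 1 = 0: acc unchanged = O
  bit 2 = 1: acc = O + (16, 1) = (16, 1)

4P = (16, 1)


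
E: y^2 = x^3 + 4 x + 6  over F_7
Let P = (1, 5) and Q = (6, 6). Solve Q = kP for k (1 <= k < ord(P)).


Enumerate multiples of P until we hit Q = (6, 6):
  1P = (1, 5)
  2P = (5, 2)
  3P = (2, 1)
  4P = (6, 1)
  5P = (4, 3)
  6P = (4, 4)
  7P = (6, 6)
Match found at i = 7.

k = 7


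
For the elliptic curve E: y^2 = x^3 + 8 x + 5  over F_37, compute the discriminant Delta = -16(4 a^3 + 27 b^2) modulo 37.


4 a^3 + 27 b^2 = 4*8^3 + 27*5^2 = 2048 + 675 = 2723
Delta = -16 * (2723) = -43568
Delta mod 37 = 18

Delta = 18 (mod 37)


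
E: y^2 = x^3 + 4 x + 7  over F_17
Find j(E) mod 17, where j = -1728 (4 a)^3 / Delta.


Delta = -16(4 a^3 + 27 b^2) mod 17 = 15
-1728 * (4 a)^3 = -1728 * (4*4)^3 mod 17 = 11
j = 11 * 15^(-1) mod 17 = 3

j = 3 (mod 17)


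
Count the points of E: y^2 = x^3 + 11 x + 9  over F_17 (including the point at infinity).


For each x in F_17, count y with y^2 = x^3 + 11 x + 9 mod 17:
  x = 0: RHS = 9, y in [3, 14]  -> 2 point(s)
  x = 1: RHS = 4, y in [2, 15]  -> 2 point(s)
  x = 3: RHS = 1, y in [1, 16]  -> 2 point(s)
  x = 4: RHS = 15, y in [7, 10]  -> 2 point(s)
  x = 5: RHS = 2, y in [6, 11]  -> 2 point(s)
  x = 6: RHS = 2, y in [6, 11]  -> 2 point(s)
  x = 7: RHS = 4, y in [2, 15]  -> 2 point(s)
  x = 9: RHS = 4, y in [2, 15]  -> 2 point(s)
  x = 11: RHS = 16, y in [4, 13]  -> 2 point(s)
  x = 12: RHS = 16, y in [4, 13]  -> 2 point(s)
  x = 14: RHS = 0, y in [0]  -> 1 point(s)
  x = 15: RHS = 13, y in [8, 9]  -> 2 point(s)
Affine points: 23. Add the point at infinity: total = 24.

#E(F_17) = 24


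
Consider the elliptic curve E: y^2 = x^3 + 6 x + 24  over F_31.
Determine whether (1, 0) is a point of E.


Check whether y^2 = x^3 + 6 x + 24 (mod 31) for (x, y) = (1, 0).
LHS: y^2 = 0^2 mod 31 = 0
RHS: x^3 + 6 x + 24 = 1^3 + 6*1 + 24 mod 31 = 0
LHS = RHS

Yes, on the curve


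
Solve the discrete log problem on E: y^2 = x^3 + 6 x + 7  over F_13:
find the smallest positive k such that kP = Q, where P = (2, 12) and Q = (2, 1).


Enumerate multiples of P until we hit Q = (2, 1):
  1P = (2, 12)
  2P = (12, 0)
  3P = (2, 1)
Match found at i = 3.

k = 3


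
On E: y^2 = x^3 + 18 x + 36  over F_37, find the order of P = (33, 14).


Compute successive multiples of P until we hit O:
  1P = (33, 14)
  2P = (33, 23)
  3P = O

ord(P) = 3


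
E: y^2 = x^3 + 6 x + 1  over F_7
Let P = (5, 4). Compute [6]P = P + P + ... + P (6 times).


k = 6 = 110_2 (binary, LSB first: 011)
Double-and-add from P = (5, 4):
  bit 0 = 0: acc unchanged = O
  bit 1 = 1: acc = O + (6, 6) = (6, 6)
  bit 2 = 1: acc = (6, 6) + (3, 5) = (2, 0)

6P = (2, 0)


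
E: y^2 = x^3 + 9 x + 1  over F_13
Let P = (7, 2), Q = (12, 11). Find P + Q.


P != Q, so use the chord formula.
s = (y2 - y1) / (x2 - x1) = (9) / (5) mod 13 = 7
x3 = s^2 - x1 - x2 mod 13 = 7^2 - 7 - 12 = 4
y3 = s (x1 - x3) - y1 mod 13 = 7 * (7 - 4) - 2 = 6

P + Q = (4, 6)


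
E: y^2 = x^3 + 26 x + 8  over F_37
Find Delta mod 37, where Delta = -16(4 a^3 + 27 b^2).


4 a^3 + 27 b^2 = 4*26^3 + 27*8^2 = 70304 + 1728 = 72032
Delta = -16 * (72032) = -1152512
Delta mod 37 = 1

Delta = 1 (mod 37)


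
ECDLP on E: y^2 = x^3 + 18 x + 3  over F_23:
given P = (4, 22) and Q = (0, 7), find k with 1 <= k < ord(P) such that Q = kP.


Enumerate multiples of P until we hit Q = (0, 7):
  1P = (4, 22)
  2P = (0, 7)
Match found at i = 2.

k = 2


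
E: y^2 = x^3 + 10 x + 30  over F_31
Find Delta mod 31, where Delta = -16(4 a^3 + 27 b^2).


4 a^3 + 27 b^2 = 4*10^3 + 27*30^2 = 4000 + 24300 = 28300
Delta = -16 * (28300) = -452800
Delta mod 31 = 17

Delta = 17 (mod 31)


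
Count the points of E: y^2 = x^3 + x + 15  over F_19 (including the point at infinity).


For each x in F_19, count y with y^2 = x^3 + 1 x + 15 mod 19:
  x = 1: RHS = 17, y in [6, 13]  -> 2 point(s)
  x = 2: RHS = 6, y in [5, 14]  -> 2 point(s)
  x = 3: RHS = 7, y in [8, 11]  -> 2 point(s)
  x = 4: RHS = 7, y in [8, 11]  -> 2 point(s)
  x = 6: RHS = 9, y in [3, 16]  -> 2 point(s)
  x = 7: RHS = 4, y in [2, 17]  -> 2 point(s)
  x = 12: RHS = 7, y in [8, 11]  -> 2 point(s)
  x = 15: RHS = 4, y in [2, 17]  -> 2 point(s)
  x = 16: RHS = 4, y in [2, 17]  -> 2 point(s)
  x = 17: RHS = 5, y in [9, 10]  -> 2 point(s)
Affine points: 20. Add the point at infinity: total = 21.

#E(F_19) = 21


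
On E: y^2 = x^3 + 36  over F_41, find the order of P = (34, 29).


Compute successive multiples of P until we hit O:
  1P = (34, 29)
  2P = (15, 34)
  3P = (35, 36)
  4P = (21, 21)
  5P = (7, 16)
  6P = (4, 31)
  7P = (1, 18)
  8P = (38, 38)
  ... (continuing to 42P)
  42P = O

ord(P) = 42


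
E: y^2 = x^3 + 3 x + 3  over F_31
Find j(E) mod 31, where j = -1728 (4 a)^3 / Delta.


Delta = -16(4 a^3 + 27 b^2) mod 31 = 26
-1728 * (4 a)^3 = -1728 * (4*3)^3 mod 31 = 29
j = 29 * 26^(-1) mod 31 = 19

j = 19 (mod 31)


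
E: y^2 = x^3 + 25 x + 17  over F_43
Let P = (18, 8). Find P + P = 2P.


Doubling: s = (3 x1^2 + a) / (2 y1)
s = (3*18^2 + 25) / (2*8) mod 43 = 22
x3 = s^2 - 2 x1 mod 43 = 22^2 - 2*18 = 18
y3 = s (x1 - x3) - y1 mod 43 = 22 * (18 - 18) - 8 = 35

2P = (18, 35)


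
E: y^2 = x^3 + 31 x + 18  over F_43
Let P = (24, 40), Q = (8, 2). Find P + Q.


P != Q, so use the chord formula.
s = (y2 - y1) / (x2 - x1) = (5) / (27) mod 43 = 40
x3 = s^2 - x1 - x2 mod 43 = 40^2 - 24 - 8 = 20
y3 = s (x1 - x3) - y1 mod 43 = 40 * (24 - 20) - 40 = 34

P + Q = (20, 34)


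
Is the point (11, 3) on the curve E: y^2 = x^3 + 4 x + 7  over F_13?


Check whether y^2 = x^3 + 4 x + 7 (mod 13) for (x, y) = (11, 3).
LHS: y^2 = 3^2 mod 13 = 9
RHS: x^3 + 4 x + 7 = 11^3 + 4*11 + 7 mod 13 = 4
LHS != RHS

No, not on the curve


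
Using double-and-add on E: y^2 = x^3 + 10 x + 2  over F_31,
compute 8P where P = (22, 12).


k = 8 = 1000_2 (binary, LSB first: 0001)
Double-and-add from P = (22, 12):
  bit 0 = 0: acc unchanged = O
  bit 1 = 0: acc unchanged = O
  bit 2 = 0: acc unchanged = O
  bit 3 = 1: acc = O + (20, 24) = (20, 24)

8P = (20, 24)


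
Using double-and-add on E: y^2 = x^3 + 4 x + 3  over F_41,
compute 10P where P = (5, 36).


k = 10 = 1010_2 (binary, LSB first: 0101)
Double-and-add from P = (5, 36):
  bit 0 = 0: acc unchanged = O
  bit 1 = 1: acc = O + (11, 36) = (11, 36)
  bit 2 = 0: acc unchanged = (11, 36)
  bit 3 = 1: acc = (11, 36) + (29, 20) = (19, 3)

10P = (19, 3)


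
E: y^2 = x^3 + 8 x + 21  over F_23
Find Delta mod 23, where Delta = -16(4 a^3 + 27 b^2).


4 a^3 + 27 b^2 = 4*8^3 + 27*21^2 = 2048 + 11907 = 13955
Delta = -16 * (13955) = -223280
Delta mod 23 = 4

Delta = 4 (mod 23)


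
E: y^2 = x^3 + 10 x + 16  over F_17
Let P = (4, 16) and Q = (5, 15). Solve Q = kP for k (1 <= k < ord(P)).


Enumerate multiples of P until we hit Q = (5, 15):
  1P = (4, 16)
  2P = (0, 4)
  3P = (5, 15)
Match found at i = 3.

k = 3


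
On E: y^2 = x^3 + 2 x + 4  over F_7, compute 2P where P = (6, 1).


Doubling: s = (3 x1^2 + a) / (2 y1)
s = (3*6^2 + 2) / (2*1) mod 7 = 6
x3 = s^2 - 2 x1 mod 7 = 6^2 - 2*6 = 3
y3 = s (x1 - x3) - y1 mod 7 = 6 * (6 - 3) - 1 = 3

2P = (3, 3)


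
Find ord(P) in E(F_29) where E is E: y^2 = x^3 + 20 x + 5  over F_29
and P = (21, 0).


Compute successive multiples of P until we hit O:
  1P = (21, 0)
  2P = O

ord(P) = 2


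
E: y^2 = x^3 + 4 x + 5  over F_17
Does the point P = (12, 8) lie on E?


Check whether y^2 = x^3 + 4 x + 5 (mod 17) for (x, y) = (12, 8).
LHS: y^2 = 8^2 mod 17 = 13
RHS: x^3 + 4 x + 5 = 12^3 + 4*12 + 5 mod 17 = 13
LHS = RHS

Yes, on the curve


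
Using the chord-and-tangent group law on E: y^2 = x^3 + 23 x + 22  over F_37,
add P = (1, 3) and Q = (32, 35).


P != Q, so use the chord formula.
s = (y2 - y1) / (x2 - x1) = (32) / (31) mod 37 = 7
x3 = s^2 - x1 - x2 mod 37 = 7^2 - 1 - 32 = 16
y3 = s (x1 - x3) - y1 mod 37 = 7 * (1 - 16) - 3 = 3

P + Q = (16, 3)


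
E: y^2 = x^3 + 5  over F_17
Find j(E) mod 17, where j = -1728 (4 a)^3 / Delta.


Delta = -16(4 a^3 + 27 b^2) mod 17 = 12
-1728 * (4 a)^3 = -1728 * (4*0)^3 mod 17 = 0
j = 0 * 12^(-1) mod 17 = 0

j = 0 (mod 17)


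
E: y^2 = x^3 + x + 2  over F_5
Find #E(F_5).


For each x in F_5, count y with y^2 = x^3 + 1 x + 2 mod 5:
  x = 1: RHS = 4, y in [2, 3]  -> 2 point(s)
  x = 4: RHS = 0, y in [0]  -> 1 point(s)
Affine points: 3. Add the point at infinity: total = 4.

#E(F_5) = 4


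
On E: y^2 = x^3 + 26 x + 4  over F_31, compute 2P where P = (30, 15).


Doubling: s = (3 x1^2 + a) / (2 y1)
s = (3*30^2 + 26) / (2*15) mod 31 = 2
x3 = s^2 - 2 x1 mod 31 = 2^2 - 2*30 = 6
y3 = s (x1 - x3) - y1 mod 31 = 2 * (30 - 6) - 15 = 2

2P = (6, 2)


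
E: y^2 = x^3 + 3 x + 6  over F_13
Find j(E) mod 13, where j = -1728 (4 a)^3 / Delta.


Delta = -16(4 a^3 + 27 b^2) mod 13 = 10
-1728 * (4 a)^3 = -1728 * (4*3)^3 mod 13 = 12
j = 12 * 10^(-1) mod 13 = 9

j = 9 (mod 13)


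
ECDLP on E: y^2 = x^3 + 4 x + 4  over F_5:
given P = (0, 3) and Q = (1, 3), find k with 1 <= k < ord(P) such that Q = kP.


Enumerate multiples of P until we hit Q = (1, 3):
  1P = (0, 3)
  2P = (1, 3)
Match found at i = 2.

k = 2


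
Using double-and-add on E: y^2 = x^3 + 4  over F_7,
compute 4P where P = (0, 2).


k = 4 = 100_2 (binary, LSB first: 001)
Double-and-add from P = (0, 2):
  bit 0 = 0: acc unchanged = O
  bit 1 = 0: acc unchanged = O
  bit 2 = 1: acc = O + (0, 2) = (0, 2)

4P = (0, 2)


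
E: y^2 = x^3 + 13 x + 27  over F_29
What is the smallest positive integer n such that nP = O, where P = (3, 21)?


Compute successive multiples of P until we hit O:
  1P = (3, 21)
  2P = (22, 12)
  3P = (8, 18)
  4P = (23, 20)
  5P = (27, 15)
  6P = (19, 12)
  7P = (14, 16)
  8P = (17, 17)
  ... (continuing to 27P)
  27P = O

ord(P) = 27


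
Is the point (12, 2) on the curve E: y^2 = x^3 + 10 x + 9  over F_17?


Check whether y^2 = x^3 + 10 x + 9 (mod 17) for (x, y) = (12, 2).
LHS: y^2 = 2^2 mod 17 = 4
RHS: x^3 + 10 x + 9 = 12^3 + 10*12 + 9 mod 17 = 4
LHS = RHS

Yes, on the curve


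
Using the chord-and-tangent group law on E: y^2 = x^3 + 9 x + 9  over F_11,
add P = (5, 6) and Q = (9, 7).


P != Q, so use the chord formula.
s = (y2 - y1) / (x2 - x1) = (1) / (4) mod 11 = 3
x3 = s^2 - x1 - x2 mod 11 = 3^2 - 5 - 9 = 6
y3 = s (x1 - x3) - y1 mod 11 = 3 * (5 - 6) - 6 = 2

P + Q = (6, 2)


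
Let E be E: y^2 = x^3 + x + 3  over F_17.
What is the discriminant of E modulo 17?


4 a^3 + 27 b^2 = 4*1^3 + 27*3^2 = 4 + 243 = 247
Delta = -16 * (247) = -3952
Delta mod 17 = 9

Delta = 9 (mod 17)


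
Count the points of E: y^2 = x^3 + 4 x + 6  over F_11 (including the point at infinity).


For each x in F_11, count y with y^2 = x^3 + 4 x + 6 mod 11:
  x = 1: RHS = 0, y in [0]  -> 1 point(s)
  x = 2: RHS = 0, y in [0]  -> 1 point(s)
  x = 3: RHS = 1, y in [1, 10]  -> 2 point(s)
  x = 4: RHS = 9, y in [3, 8]  -> 2 point(s)
  x = 6: RHS = 4, y in [2, 9]  -> 2 point(s)
  x = 7: RHS = 3, y in [5, 6]  -> 2 point(s)
  x = 8: RHS = 0, y in [0]  -> 1 point(s)
  x = 9: RHS = 1, y in [1, 10]  -> 2 point(s)
  x = 10: RHS = 1, y in [1, 10]  -> 2 point(s)
Affine points: 15. Add the point at infinity: total = 16.

#E(F_11) = 16


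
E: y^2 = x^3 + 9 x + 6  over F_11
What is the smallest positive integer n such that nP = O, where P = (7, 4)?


Compute successive multiples of P until we hit O:
  1P = (7, 4)
  2P = (6, 10)
  3P = (1, 4)
  4P = (3, 7)
  5P = (5, 0)
  6P = (3, 4)
  7P = (1, 7)
  8P = (6, 1)
  ... (continuing to 10P)
  10P = O

ord(P) = 10


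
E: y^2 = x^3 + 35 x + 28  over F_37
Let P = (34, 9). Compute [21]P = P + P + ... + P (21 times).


k = 21 = 10101_2 (binary, LSB first: 10101)
Double-and-add from P = (34, 9):
  bit 0 = 1: acc = O + (34, 9) = (34, 9)
  bit 1 = 0: acc unchanged = (34, 9)
  bit 2 = 1: acc = (34, 9) + (9, 31) = (21, 21)
  bit 3 = 0: acc unchanged = (21, 21)
  bit 4 = 1: acc = (21, 21) + (6, 26) = (6, 11)

21P = (6, 11)


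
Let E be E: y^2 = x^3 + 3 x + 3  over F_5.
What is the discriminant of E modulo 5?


4 a^3 + 27 b^2 = 4*3^3 + 27*3^2 = 108 + 243 = 351
Delta = -16 * (351) = -5616
Delta mod 5 = 4

Delta = 4 (mod 5)


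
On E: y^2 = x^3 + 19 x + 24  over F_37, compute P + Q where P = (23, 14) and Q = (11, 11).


P != Q, so use the chord formula.
s = (y2 - y1) / (x2 - x1) = (34) / (25) mod 37 = 28
x3 = s^2 - x1 - x2 mod 37 = 28^2 - 23 - 11 = 10
y3 = s (x1 - x3) - y1 mod 37 = 28 * (23 - 10) - 14 = 17

P + Q = (10, 17)


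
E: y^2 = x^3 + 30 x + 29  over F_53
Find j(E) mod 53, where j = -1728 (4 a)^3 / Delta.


Delta = -16(4 a^3 + 27 b^2) mod 53 = 15
-1728 * (4 a)^3 = -1728 * (4*30)^3 mod 53 = 13
j = 13 * 15^(-1) mod 53 = 15

j = 15 (mod 53)


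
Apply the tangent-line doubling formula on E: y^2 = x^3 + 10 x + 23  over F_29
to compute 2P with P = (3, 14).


Doubling: s = (3 x1^2 + a) / (2 y1)
s = (3*3^2 + 10) / (2*14) mod 29 = 21
x3 = s^2 - 2 x1 mod 29 = 21^2 - 2*3 = 0
y3 = s (x1 - x3) - y1 mod 29 = 21 * (3 - 0) - 14 = 20

2P = (0, 20)


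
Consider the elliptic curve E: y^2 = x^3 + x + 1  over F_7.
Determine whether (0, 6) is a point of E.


Check whether y^2 = x^3 + 1 x + 1 (mod 7) for (x, y) = (0, 6).
LHS: y^2 = 6^2 mod 7 = 1
RHS: x^3 + 1 x + 1 = 0^3 + 1*0 + 1 mod 7 = 1
LHS = RHS

Yes, on the curve


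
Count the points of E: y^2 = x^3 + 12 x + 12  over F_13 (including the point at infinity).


For each x in F_13, count y with y^2 = x^3 + 12 x + 12 mod 13:
  x = 0: RHS = 12, y in [5, 8]  -> 2 point(s)
  x = 1: RHS = 12, y in [5, 8]  -> 2 point(s)
  x = 3: RHS = 10, y in [6, 7]  -> 2 point(s)
  x = 6: RHS = 1, y in [1, 12]  -> 2 point(s)
  x = 7: RHS = 10, y in [6, 7]  -> 2 point(s)
  x = 8: RHS = 9, y in [3, 10]  -> 2 point(s)
  x = 9: RHS = 4, y in [2, 11]  -> 2 point(s)
  x = 10: RHS = 1, y in [1, 12]  -> 2 point(s)
  x = 12: RHS = 12, y in [5, 8]  -> 2 point(s)
Affine points: 18. Add the point at infinity: total = 19.

#E(F_13) = 19


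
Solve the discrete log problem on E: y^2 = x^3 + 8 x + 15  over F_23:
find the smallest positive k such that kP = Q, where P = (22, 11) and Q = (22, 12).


Enumerate multiples of P until we hit Q = (22, 12):
  1P = (22, 11)
  2P = (8, 19)
  3P = (6, 16)
  4P = (11, 10)
  5P = (17, 2)
  6P = (13, 19)
  7P = (1, 1)
  8P = (2, 4)
  9P = (7, 0)
  10P = (2, 19)
  11P = (1, 22)
  12P = (13, 4)
  13P = (17, 21)
  14P = (11, 13)
  15P = (6, 7)
  16P = (8, 4)
  17P = (22, 12)
Match found at i = 17.

k = 17


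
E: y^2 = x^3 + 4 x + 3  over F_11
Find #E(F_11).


For each x in F_11, count y with y^2 = x^3 + 4 x + 3 mod 11:
  x = 0: RHS = 3, y in [5, 6]  -> 2 point(s)
  x = 3: RHS = 9, y in [3, 8]  -> 2 point(s)
  x = 5: RHS = 5, y in [4, 7]  -> 2 point(s)
  x = 6: RHS = 1, y in [1, 10]  -> 2 point(s)
  x = 7: RHS = 0, y in [0]  -> 1 point(s)
  x = 9: RHS = 9, y in [3, 8]  -> 2 point(s)
  x = 10: RHS = 9, y in [3, 8]  -> 2 point(s)
Affine points: 13. Add the point at infinity: total = 14.

#E(F_11) = 14


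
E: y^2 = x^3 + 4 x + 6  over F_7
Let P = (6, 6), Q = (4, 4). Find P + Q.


P != Q, so use the chord formula.
s = (y2 - y1) / (x2 - x1) = (5) / (5) mod 7 = 1
x3 = s^2 - x1 - x2 mod 7 = 1^2 - 6 - 4 = 5
y3 = s (x1 - x3) - y1 mod 7 = 1 * (6 - 5) - 6 = 2

P + Q = (5, 2)


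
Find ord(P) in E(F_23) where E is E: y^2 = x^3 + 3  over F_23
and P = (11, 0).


Compute successive multiples of P until we hit O:
  1P = (11, 0)
  2P = O

ord(P) = 2


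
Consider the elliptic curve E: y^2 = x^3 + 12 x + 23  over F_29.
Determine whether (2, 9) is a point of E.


Check whether y^2 = x^3 + 12 x + 23 (mod 29) for (x, y) = (2, 9).
LHS: y^2 = 9^2 mod 29 = 23
RHS: x^3 + 12 x + 23 = 2^3 + 12*2 + 23 mod 29 = 26
LHS != RHS

No, not on the curve


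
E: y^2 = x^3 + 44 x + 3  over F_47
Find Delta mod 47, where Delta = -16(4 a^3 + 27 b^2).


4 a^3 + 27 b^2 = 4*44^3 + 27*3^2 = 340736 + 243 = 340979
Delta = -16 * (340979) = -5455664
Delta mod 47 = 2

Delta = 2 (mod 47)


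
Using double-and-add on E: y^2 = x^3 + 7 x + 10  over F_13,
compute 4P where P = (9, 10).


k = 4 = 100_2 (binary, LSB first: 001)
Double-and-add from P = (9, 10):
  bit 0 = 0: acc unchanged = O
  bit 1 = 0: acc unchanged = O
  bit 2 = 1: acc = O + (7, 8) = (7, 8)

4P = (7, 8)


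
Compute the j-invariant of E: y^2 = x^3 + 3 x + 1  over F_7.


Delta = -16(4 a^3 + 27 b^2) mod 7 = 3
-1728 * (4 a)^3 = -1728 * (4*3)^3 mod 7 = 6
j = 6 * 3^(-1) mod 7 = 2

j = 2 (mod 7)


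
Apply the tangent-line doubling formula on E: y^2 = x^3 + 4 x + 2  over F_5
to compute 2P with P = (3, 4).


Doubling: s = (3 x1^2 + a) / (2 y1)
s = (3*3^2 + 4) / (2*4) mod 5 = 2
x3 = s^2 - 2 x1 mod 5 = 2^2 - 2*3 = 3
y3 = s (x1 - x3) - y1 mod 5 = 2 * (3 - 3) - 4 = 1

2P = (3, 1)


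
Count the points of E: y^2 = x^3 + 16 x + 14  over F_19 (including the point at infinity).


For each x in F_19, count y with y^2 = x^3 + 16 x + 14 mod 19:
  x = 2: RHS = 16, y in [4, 15]  -> 2 point(s)
  x = 4: RHS = 9, y in [3, 16]  -> 2 point(s)
  x = 11: RHS = 1, y in [1, 18]  -> 2 point(s)
  x = 13: RHS = 6, y in [5, 14]  -> 2 point(s)
  x = 15: RHS = 0, y in [0]  -> 1 point(s)
  x = 18: RHS = 16, y in [4, 15]  -> 2 point(s)
Affine points: 11. Add the point at infinity: total = 12.

#E(F_19) = 12


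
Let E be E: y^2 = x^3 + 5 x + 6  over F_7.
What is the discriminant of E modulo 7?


4 a^3 + 27 b^2 = 4*5^3 + 27*6^2 = 500 + 972 = 1472
Delta = -16 * (1472) = -23552
Delta mod 7 = 3

Delta = 3 (mod 7)


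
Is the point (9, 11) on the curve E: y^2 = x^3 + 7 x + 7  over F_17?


Check whether y^2 = x^3 + 7 x + 7 (mod 17) for (x, y) = (9, 11).
LHS: y^2 = 11^2 mod 17 = 2
RHS: x^3 + 7 x + 7 = 9^3 + 7*9 + 7 mod 17 = 0
LHS != RHS

No, not on the curve


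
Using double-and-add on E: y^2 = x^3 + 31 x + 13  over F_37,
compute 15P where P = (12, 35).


k = 15 = 1111_2 (binary, LSB first: 1111)
Double-and-add from P = (12, 35):
  bit 0 = 1: acc = O + (12, 35) = (12, 35)
  bit 1 = 1: acc = (12, 35) + (24, 22) = (5, 16)
  bit 2 = 1: acc = (5, 16) + (10, 18) = (34, 2)
  bit 3 = 1: acc = (34, 2) + (21, 34) = (29, 17)

15P = (29, 17)


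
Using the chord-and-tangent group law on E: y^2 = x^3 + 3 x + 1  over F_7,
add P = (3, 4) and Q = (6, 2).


P != Q, so use the chord formula.
s = (y2 - y1) / (x2 - x1) = (5) / (3) mod 7 = 4
x3 = s^2 - x1 - x2 mod 7 = 4^2 - 3 - 6 = 0
y3 = s (x1 - x3) - y1 mod 7 = 4 * (3 - 0) - 4 = 1

P + Q = (0, 1)


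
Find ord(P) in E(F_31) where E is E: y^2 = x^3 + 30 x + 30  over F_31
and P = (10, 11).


Compute successive multiples of P until we hit O:
  1P = (10, 11)
  2P = (19, 9)
  3P = (12, 17)
  4P = (18, 27)
  5P = (7, 26)
  6P = (8, 10)
  7P = (21, 30)
  8P = (14, 30)
  ... (continuing to 29P)
  29P = O

ord(P) = 29


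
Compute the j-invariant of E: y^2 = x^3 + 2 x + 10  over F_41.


Delta = -16(4 a^3 + 27 b^2) mod 41 = 35
-1728 * (4 a)^3 = -1728 * (4*2)^3 mod 41 = 3
j = 3 * 35^(-1) mod 41 = 20

j = 20 (mod 41)


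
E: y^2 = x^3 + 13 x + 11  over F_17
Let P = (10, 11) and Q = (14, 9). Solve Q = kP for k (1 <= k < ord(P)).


Enumerate multiples of P until we hit Q = (14, 9):
  1P = (10, 11)
  2P = (1, 5)
  3P = (14, 9)
Match found at i = 3.

k = 3


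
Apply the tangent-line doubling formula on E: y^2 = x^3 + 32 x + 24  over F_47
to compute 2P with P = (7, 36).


Doubling: s = (3 x1^2 + a) / (2 y1)
s = (3*7^2 + 32) / (2*36) mod 47 = 41
x3 = s^2 - 2 x1 mod 47 = 41^2 - 2*7 = 22
y3 = s (x1 - x3) - y1 mod 47 = 41 * (7 - 22) - 36 = 7

2P = (22, 7)


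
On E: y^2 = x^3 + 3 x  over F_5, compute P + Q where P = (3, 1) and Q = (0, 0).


P != Q, so use the chord formula.
s = (y2 - y1) / (x2 - x1) = (4) / (2) mod 5 = 2
x3 = s^2 - x1 - x2 mod 5 = 2^2 - 3 - 0 = 1
y3 = s (x1 - x3) - y1 mod 5 = 2 * (3 - 1) - 1 = 3

P + Q = (1, 3)


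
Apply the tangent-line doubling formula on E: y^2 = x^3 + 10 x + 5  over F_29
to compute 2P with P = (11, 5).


Doubling: s = (3 x1^2 + a) / (2 y1)
s = (3*11^2 + 10) / (2*5) mod 29 = 17
x3 = s^2 - 2 x1 mod 29 = 17^2 - 2*11 = 6
y3 = s (x1 - x3) - y1 mod 29 = 17 * (11 - 6) - 5 = 22

2P = (6, 22)


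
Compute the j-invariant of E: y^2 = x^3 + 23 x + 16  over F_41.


Delta = -16(4 a^3 + 27 b^2) mod 41 = 10
-1728 * (4 a)^3 = -1728 * (4*23)^3 mod 41 = 27
j = 27 * 10^(-1) mod 41 = 15

j = 15 (mod 41)


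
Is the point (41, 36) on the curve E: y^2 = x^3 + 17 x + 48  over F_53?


Check whether y^2 = x^3 + 17 x + 48 (mod 53) for (x, y) = (41, 36).
LHS: y^2 = 36^2 mod 53 = 24
RHS: x^3 + 17 x + 48 = 41^3 + 17*41 + 48 mod 53 = 24
LHS = RHS

Yes, on the curve


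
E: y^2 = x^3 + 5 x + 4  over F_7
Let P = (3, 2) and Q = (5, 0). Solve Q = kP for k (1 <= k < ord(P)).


Enumerate multiples of P until we hit Q = (5, 0):
  1P = (3, 2)
  2P = (2, 6)
  3P = (4, 2)
  4P = (0, 5)
  5P = (5, 0)
Match found at i = 5.

k = 5


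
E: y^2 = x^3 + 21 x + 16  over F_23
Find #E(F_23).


For each x in F_23, count y with y^2 = x^3 + 21 x + 16 mod 23:
  x = 0: RHS = 16, y in [4, 19]  -> 2 point(s)
  x = 4: RHS = 3, y in [7, 16]  -> 2 point(s)
  x = 5: RHS = 16, y in [4, 19]  -> 2 point(s)
  x = 6: RHS = 13, y in [6, 17]  -> 2 point(s)
  x = 7: RHS = 0, y in [0]  -> 1 point(s)
  x = 8: RHS = 6, y in [11, 12]  -> 2 point(s)
  x = 12: RHS = 18, y in [8, 15]  -> 2 point(s)
  x = 13: RHS = 2, y in [5, 18]  -> 2 point(s)
  x = 14: RHS = 18, y in [8, 15]  -> 2 point(s)
  x = 15: RHS = 3, y in [7, 16]  -> 2 point(s)
  x = 16: RHS = 9, y in [3, 20]  -> 2 point(s)
  x = 18: RHS = 16, y in [4, 19]  -> 2 point(s)
  x = 19: RHS = 6, y in [11, 12]  -> 2 point(s)
  x = 20: RHS = 18, y in [8, 15]  -> 2 point(s)
  x = 21: RHS = 12, y in [9, 14]  -> 2 point(s)
Affine points: 29. Add the point at infinity: total = 30.

#E(F_23) = 30


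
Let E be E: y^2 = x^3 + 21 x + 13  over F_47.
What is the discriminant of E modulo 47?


4 a^3 + 27 b^2 = 4*21^3 + 27*13^2 = 37044 + 4563 = 41607
Delta = -16 * (41607) = -665712
Delta mod 47 = 43

Delta = 43 (mod 47)


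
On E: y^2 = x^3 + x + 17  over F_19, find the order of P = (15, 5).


Compute successive multiples of P until we hit O:
  1P = (15, 5)
  2P = (17, 8)
  3P = (13, 17)
  4P = (8, 10)
  5P = (0, 6)
  6P = (10, 1)
  7P = (3, 16)
  8P = (12, 16)
  ... (continuing to 28P)
  28P = O

ord(P) = 28


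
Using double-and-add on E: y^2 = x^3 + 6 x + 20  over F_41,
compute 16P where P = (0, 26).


k = 16 = 10000_2 (binary, LSB first: 00001)
Double-and-add from P = (0, 26):
  bit 0 = 0: acc unchanged = O
  bit 1 = 0: acc unchanged = O
  bit 2 = 0: acc unchanged = O
  bit 3 = 0: acc unchanged = O
  bit 4 = 1: acc = O + (23, 5) = (23, 5)

16P = (23, 5)


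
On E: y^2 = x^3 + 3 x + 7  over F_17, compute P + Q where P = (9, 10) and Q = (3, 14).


P != Q, so use the chord formula.
s = (y2 - y1) / (x2 - x1) = (4) / (11) mod 17 = 5
x3 = s^2 - x1 - x2 mod 17 = 5^2 - 9 - 3 = 13
y3 = s (x1 - x3) - y1 mod 17 = 5 * (9 - 13) - 10 = 4

P + Q = (13, 4)


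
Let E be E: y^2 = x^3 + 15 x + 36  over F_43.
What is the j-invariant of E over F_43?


Delta = -16(4 a^3 + 27 b^2) mod 43 = 20
-1728 * (4 a)^3 = -1728 * (4*15)^3 mod 43 = 41
j = 41 * 20^(-1) mod 43 = 30

j = 30 (mod 43)


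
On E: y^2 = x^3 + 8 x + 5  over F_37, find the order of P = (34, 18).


Compute successive multiples of P until we hit O:
  1P = (34, 18)
  2P = (10, 30)
  3P = (21, 31)
  4P = (20, 5)
  5P = (32, 5)
  6P = (4, 29)
  7P = (6, 26)
  8P = (22, 5)
  ... (continuing to 17P)
  17P = O

ord(P) = 17


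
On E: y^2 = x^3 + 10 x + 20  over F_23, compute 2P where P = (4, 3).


Doubling: s = (3 x1^2 + a) / (2 y1)
s = (3*4^2 + 10) / (2*3) mod 23 = 2
x3 = s^2 - 2 x1 mod 23 = 2^2 - 2*4 = 19
y3 = s (x1 - x3) - y1 mod 23 = 2 * (4 - 19) - 3 = 13

2P = (19, 13)


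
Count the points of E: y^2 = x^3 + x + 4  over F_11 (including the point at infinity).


For each x in F_11, count y with y^2 = x^3 + 1 x + 4 mod 11:
  x = 0: RHS = 4, y in [2, 9]  -> 2 point(s)
  x = 2: RHS = 3, y in [5, 6]  -> 2 point(s)
  x = 3: RHS = 1, y in [1, 10]  -> 2 point(s)
  x = 9: RHS = 5, y in [4, 7]  -> 2 point(s)
Affine points: 8. Add the point at infinity: total = 9.

#E(F_11) = 9


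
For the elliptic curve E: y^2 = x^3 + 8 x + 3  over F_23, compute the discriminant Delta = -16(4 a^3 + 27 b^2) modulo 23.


4 a^3 + 27 b^2 = 4*8^3 + 27*3^2 = 2048 + 243 = 2291
Delta = -16 * (2291) = -36656
Delta mod 23 = 6

Delta = 6 (mod 23)


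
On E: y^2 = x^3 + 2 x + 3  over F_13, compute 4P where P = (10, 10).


k = 4 = 100_2 (binary, LSB first: 001)
Double-and-add from P = (10, 10):
  bit 0 = 0: acc unchanged = O
  bit 1 = 0: acc unchanged = O
  bit 2 = 1: acc = O + (3, 7) = (3, 7)

4P = (3, 7)


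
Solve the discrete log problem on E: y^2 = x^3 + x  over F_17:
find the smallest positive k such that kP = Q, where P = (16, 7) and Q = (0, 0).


Enumerate multiples of P until we hit Q = (0, 0):
  1P = (16, 7)
  2P = (0, 0)
Match found at i = 2.

k = 2


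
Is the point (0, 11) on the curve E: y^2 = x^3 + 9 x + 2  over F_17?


Check whether y^2 = x^3 + 9 x + 2 (mod 17) for (x, y) = (0, 11).
LHS: y^2 = 11^2 mod 17 = 2
RHS: x^3 + 9 x + 2 = 0^3 + 9*0 + 2 mod 17 = 2
LHS = RHS

Yes, on the curve


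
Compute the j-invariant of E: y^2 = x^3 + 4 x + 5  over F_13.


Delta = -16(4 a^3 + 27 b^2) mod 13 = 2
-1728 * (4 a)^3 = -1728 * (4*4)^3 mod 13 = 1
j = 1 * 2^(-1) mod 13 = 7

j = 7 (mod 13)


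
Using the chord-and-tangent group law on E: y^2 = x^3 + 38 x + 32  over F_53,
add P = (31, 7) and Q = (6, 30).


P != Q, so use the chord formula.
s = (y2 - y1) / (x2 - x1) = (23) / (28) mod 53 = 33
x3 = s^2 - x1 - x2 mod 53 = 33^2 - 31 - 6 = 45
y3 = s (x1 - x3) - y1 mod 53 = 33 * (31 - 45) - 7 = 8

P + Q = (45, 8)


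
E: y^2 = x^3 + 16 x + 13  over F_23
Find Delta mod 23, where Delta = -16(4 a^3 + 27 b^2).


4 a^3 + 27 b^2 = 4*16^3 + 27*13^2 = 16384 + 4563 = 20947
Delta = -16 * (20947) = -335152
Delta mod 23 = 4

Delta = 4 (mod 23)


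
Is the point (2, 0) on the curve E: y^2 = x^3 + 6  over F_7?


Check whether y^2 = x^3 + 0 x + 6 (mod 7) for (x, y) = (2, 0).
LHS: y^2 = 0^2 mod 7 = 0
RHS: x^3 + 0 x + 6 = 2^3 + 0*2 + 6 mod 7 = 0
LHS = RHS

Yes, on the curve


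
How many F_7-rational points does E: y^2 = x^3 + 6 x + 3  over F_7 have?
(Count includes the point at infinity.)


For each x in F_7, count y with y^2 = x^3 + 6 x + 3 mod 7:
  x = 2: RHS = 2, y in [3, 4]  -> 2 point(s)
  x = 4: RHS = 0, y in [0]  -> 1 point(s)
  x = 5: RHS = 4, y in [2, 5]  -> 2 point(s)
Affine points: 5. Add the point at infinity: total = 6.

#E(F_7) = 6


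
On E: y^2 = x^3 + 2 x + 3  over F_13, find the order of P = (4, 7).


Compute successive multiples of P until we hit O:
  1P = (4, 7)
  2P = (9, 3)
  3P = (10, 3)
  4P = (11, 2)
  5P = (7, 10)
  6P = (3, 7)
  7P = (6, 6)
  8P = (0, 4)
  ... (continuing to 18P)
  18P = O

ord(P) = 18


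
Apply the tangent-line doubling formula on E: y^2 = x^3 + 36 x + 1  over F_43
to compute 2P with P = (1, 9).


Doubling: s = (3 x1^2 + a) / (2 y1)
s = (3*1^2 + 36) / (2*9) mod 43 = 38
x3 = s^2 - 2 x1 mod 43 = 38^2 - 2*1 = 23
y3 = s (x1 - x3) - y1 mod 43 = 38 * (1 - 23) - 9 = 15

2P = (23, 15)


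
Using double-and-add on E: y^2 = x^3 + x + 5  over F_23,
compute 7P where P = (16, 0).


k = 7 = 111_2 (binary, LSB first: 111)
Double-and-add from P = (16, 0):
  bit 0 = 1: acc = O + (16, 0) = (16, 0)
  bit 1 = 1: acc = (16, 0) + O = (16, 0)
  bit 2 = 1: acc = (16, 0) + O = (16, 0)

7P = (16, 0)


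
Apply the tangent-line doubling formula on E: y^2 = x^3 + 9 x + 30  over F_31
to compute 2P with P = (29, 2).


Doubling: s = (3 x1^2 + a) / (2 y1)
s = (3*29^2 + 9) / (2*2) mod 31 = 13
x3 = s^2 - 2 x1 mod 31 = 13^2 - 2*29 = 18
y3 = s (x1 - x3) - y1 mod 31 = 13 * (29 - 18) - 2 = 17

2P = (18, 17)


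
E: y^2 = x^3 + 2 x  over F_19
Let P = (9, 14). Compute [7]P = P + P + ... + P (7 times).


k = 7 = 111_2 (binary, LSB first: 111)
Double-and-add from P = (9, 14):
  bit 0 = 1: acc = O + (9, 14) = (9, 14)
  bit 1 = 1: acc = (9, 14) + (17, 11) = (16, 10)
  bit 2 = 1: acc = (16, 10) + (11, 17) = (16, 9)

7P = (16, 9)


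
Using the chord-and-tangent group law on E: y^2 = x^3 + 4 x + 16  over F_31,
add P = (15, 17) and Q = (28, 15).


P != Q, so use the chord formula.
s = (y2 - y1) / (x2 - x1) = (29) / (13) mod 31 = 7
x3 = s^2 - x1 - x2 mod 31 = 7^2 - 15 - 28 = 6
y3 = s (x1 - x3) - y1 mod 31 = 7 * (15 - 6) - 17 = 15

P + Q = (6, 15)


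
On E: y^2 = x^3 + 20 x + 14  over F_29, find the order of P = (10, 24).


Compute successive multiples of P until we hit O:
  1P = (10, 24)
  2P = (18, 0)
  3P = (10, 5)
  4P = O

ord(P) = 4


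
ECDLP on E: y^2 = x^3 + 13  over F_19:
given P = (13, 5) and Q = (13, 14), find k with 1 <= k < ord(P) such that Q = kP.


Enumerate multiples of P until we hit Q = (13, 14):
  1P = (13, 5)
  2P = (4, 1)
  3P = (9, 1)
  4P = (17, 10)
  5P = (6, 18)
  6P = (5, 10)
  7P = (10, 5)
  8P = (15, 14)
  9P = (16, 10)
  10P = (16, 9)
  11P = (15, 5)
  12P = (10, 14)
  13P = (5, 9)
  14P = (6, 1)
  15P = (17, 9)
  16P = (9, 18)
  17P = (4, 18)
  18P = (13, 14)
Match found at i = 18.

k = 18


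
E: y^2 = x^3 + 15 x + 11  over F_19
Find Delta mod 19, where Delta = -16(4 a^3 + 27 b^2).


4 a^3 + 27 b^2 = 4*15^3 + 27*11^2 = 13500 + 3267 = 16767
Delta = -16 * (16767) = -268272
Delta mod 19 = 8

Delta = 8 (mod 19)


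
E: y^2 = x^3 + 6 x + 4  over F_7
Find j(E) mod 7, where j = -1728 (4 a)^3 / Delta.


Delta = -16(4 a^3 + 27 b^2) mod 7 = 5
-1728 * (4 a)^3 = -1728 * (4*6)^3 mod 7 = 6
j = 6 * 5^(-1) mod 7 = 4

j = 4 (mod 7)


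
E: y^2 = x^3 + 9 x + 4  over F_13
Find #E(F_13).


For each x in F_13, count y with y^2 = x^3 + 9 x + 4 mod 13:
  x = 0: RHS = 4, y in [2, 11]  -> 2 point(s)
  x = 1: RHS = 1, y in [1, 12]  -> 2 point(s)
  x = 2: RHS = 4, y in [2, 11]  -> 2 point(s)
  x = 4: RHS = 0, y in [0]  -> 1 point(s)
  x = 6: RHS = 1, y in [1, 12]  -> 2 point(s)
  x = 8: RHS = 3, y in [4, 9]  -> 2 point(s)
  x = 11: RHS = 4, y in [2, 11]  -> 2 point(s)
Affine points: 13. Add the point at infinity: total = 14.

#E(F_13) = 14


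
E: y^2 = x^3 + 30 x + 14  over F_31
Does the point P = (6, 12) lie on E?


Check whether y^2 = x^3 + 30 x + 14 (mod 31) for (x, y) = (6, 12).
LHS: y^2 = 12^2 mod 31 = 20
RHS: x^3 + 30 x + 14 = 6^3 + 30*6 + 14 mod 31 = 7
LHS != RHS

No, not on the curve


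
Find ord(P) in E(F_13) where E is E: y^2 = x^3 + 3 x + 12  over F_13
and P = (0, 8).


Compute successive multiples of P until we hit O:
  1P = (0, 8)
  2P = (1, 4)
  3P = (2, 0)
  4P = (1, 9)
  5P = (0, 5)
  6P = O

ord(P) = 6


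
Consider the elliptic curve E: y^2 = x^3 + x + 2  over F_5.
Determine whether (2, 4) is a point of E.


Check whether y^2 = x^3 + 1 x + 2 (mod 5) for (x, y) = (2, 4).
LHS: y^2 = 4^2 mod 5 = 1
RHS: x^3 + 1 x + 2 = 2^3 + 1*2 + 2 mod 5 = 2
LHS != RHS

No, not on the curve


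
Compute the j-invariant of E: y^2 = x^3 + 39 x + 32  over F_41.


Delta = -16(4 a^3 + 27 b^2) mod 41 = 1
-1728 * (4 a)^3 = -1728 * (4*39)^3 mod 41 = 38
j = 38 * 1^(-1) mod 41 = 38

j = 38 (mod 41)


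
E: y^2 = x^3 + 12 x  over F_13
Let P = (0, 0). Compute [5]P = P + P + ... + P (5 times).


k = 5 = 101_2 (binary, LSB first: 101)
Double-and-add from P = (0, 0):
  bit 0 = 1: acc = O + (0, 0) = (0, 0)
  bit 1 = 0: acc unchanged = (0, 0)
  bit 2 = 1: acc = (0, 0) + O = (0, 0)

5P = (0, 0)


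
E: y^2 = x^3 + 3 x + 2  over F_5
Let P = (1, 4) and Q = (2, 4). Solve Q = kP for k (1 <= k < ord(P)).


Enumerate multiples of P until we hit Q = (2, 4):
  1P = (1, 4)
  2P = (2, 4)
Match found at i = 2.

k = 2


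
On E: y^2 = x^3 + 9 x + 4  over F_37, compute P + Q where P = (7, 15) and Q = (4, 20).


P != Q, so use the chord formula.
s = (y2 - y1) / (x2 - x1) = (5) / (34) mod 37 = 23
x3 = s^2 - x1 - x2 mod 37 = 23^2 - 7 - 4 = 0
y3 = s (x1 - x3) - y1 mod 37 = 23 * (7 - 0) - 15 = 35

P + Q = (0, 35)


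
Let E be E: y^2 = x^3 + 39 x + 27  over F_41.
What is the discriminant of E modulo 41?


4 a^3 + 27 b^2 = 4*39^3 + 27*27^2 = 237276 + 19683 = 256959
Delta = -16 * (256959) = -4111344
Delta mod 41 = 13

Delta = 13 (mod 41)
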